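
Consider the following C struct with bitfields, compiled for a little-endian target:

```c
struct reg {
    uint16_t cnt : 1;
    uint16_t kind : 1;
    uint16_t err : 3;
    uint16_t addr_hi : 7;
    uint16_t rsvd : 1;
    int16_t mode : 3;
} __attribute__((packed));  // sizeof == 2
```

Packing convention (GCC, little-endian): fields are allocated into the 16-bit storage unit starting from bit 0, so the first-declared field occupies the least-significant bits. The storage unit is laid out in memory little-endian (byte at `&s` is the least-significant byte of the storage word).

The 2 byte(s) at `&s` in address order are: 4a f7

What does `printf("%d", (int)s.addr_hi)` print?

[0]=0x4a [1]=0xf7 (little-endian) → word 0xf74a
cnt [0+:1] = (word>>0) & 0x1 = 0
kind [1+:1] = (word>>1) & 0x1 = 1
err [2+:3] = (word>>2) & 0x7 = 2
addr_hi [5+:7] = (word>>5) & 0x7f = 58  ←
rsvd [12+:1] = (word>>12) & 0x1 = 1
mode [13+:3] = (word>>13) & 0x7 = 7

58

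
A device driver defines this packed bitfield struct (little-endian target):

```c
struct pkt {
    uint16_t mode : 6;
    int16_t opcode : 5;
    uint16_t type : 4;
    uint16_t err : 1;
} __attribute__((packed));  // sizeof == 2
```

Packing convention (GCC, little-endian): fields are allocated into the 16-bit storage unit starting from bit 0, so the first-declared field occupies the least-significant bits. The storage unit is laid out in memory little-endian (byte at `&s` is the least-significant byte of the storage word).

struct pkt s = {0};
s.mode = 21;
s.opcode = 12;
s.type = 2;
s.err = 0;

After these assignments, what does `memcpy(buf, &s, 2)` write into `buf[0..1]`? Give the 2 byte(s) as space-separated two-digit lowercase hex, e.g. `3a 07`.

mode:6 = 21 → 0x15 << 0 → word 0x0015
opcode:5 = 12 → 0xc << 6 → word 0x0315
type:4 = 2 → 0x2 << 11 → word 0x1315
err:1 = 0 → 0x0 << 15 → word 0x1315
word = 0x1315 → little-endian bytes:
  [0]=0x15  [1]=0x13

15 13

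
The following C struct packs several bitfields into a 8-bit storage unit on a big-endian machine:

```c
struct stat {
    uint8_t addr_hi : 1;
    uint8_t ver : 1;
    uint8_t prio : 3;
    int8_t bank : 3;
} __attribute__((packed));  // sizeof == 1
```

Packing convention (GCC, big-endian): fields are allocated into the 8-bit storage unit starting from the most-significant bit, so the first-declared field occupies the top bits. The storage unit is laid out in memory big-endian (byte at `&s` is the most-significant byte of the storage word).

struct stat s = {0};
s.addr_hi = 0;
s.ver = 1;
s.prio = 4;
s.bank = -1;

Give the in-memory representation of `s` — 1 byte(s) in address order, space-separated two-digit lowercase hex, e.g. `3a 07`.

67

[7+:1] addr_hi=0 & 0x1 = 0x0; word=0x00
[6+:1] ver=1 & 0x1 = 0x1; word=0x40
[3+:3] prio=4 & 0x7 = 0x4; word=0x60
[0+:3] bank=-1 & 0x7 = 0x7; word=0x67
word = 0x67 → big-endian bytes:
  [0]=0x67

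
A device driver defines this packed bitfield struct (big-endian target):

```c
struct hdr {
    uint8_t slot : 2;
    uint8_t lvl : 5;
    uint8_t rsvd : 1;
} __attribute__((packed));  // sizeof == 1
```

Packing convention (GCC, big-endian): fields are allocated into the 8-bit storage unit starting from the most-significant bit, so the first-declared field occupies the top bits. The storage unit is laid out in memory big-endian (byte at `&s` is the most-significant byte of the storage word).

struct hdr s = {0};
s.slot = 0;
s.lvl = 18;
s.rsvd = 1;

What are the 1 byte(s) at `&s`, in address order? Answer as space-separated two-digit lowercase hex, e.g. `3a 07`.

slot (2b) val=0 bits=0x0 at bit 6: 0x00
lvl (5b) val=18 bits=0x12 at bit 1: 0x24
rsvd (1b) val=1 bits=0x1 at bit 0: 0x25
word = 0x25 → big-endian bytes:
  [0]=0x25

25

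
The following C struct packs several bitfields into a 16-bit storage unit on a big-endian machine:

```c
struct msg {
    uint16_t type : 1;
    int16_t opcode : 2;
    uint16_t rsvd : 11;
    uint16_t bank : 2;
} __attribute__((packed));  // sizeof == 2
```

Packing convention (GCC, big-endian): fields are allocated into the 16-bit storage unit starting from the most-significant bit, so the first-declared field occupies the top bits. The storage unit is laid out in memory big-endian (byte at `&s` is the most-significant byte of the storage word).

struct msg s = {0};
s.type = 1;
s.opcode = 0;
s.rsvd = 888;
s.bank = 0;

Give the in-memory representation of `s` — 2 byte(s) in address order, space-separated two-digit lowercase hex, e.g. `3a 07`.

8d e0

type:1 = 1 → 0x1 << 15 → word 0x8000
opcode:2 = 0 → 0x0 << 13 → word 0x8000
rsvd:11 = 888 → 0x378 << 2 → word 0x8de0
bank:2 = 0 → 0x0 << 0 → word 0x8de0
word = 0x8de0 → big-endian bytes:
  [0]=0x8d  [1]=0xe0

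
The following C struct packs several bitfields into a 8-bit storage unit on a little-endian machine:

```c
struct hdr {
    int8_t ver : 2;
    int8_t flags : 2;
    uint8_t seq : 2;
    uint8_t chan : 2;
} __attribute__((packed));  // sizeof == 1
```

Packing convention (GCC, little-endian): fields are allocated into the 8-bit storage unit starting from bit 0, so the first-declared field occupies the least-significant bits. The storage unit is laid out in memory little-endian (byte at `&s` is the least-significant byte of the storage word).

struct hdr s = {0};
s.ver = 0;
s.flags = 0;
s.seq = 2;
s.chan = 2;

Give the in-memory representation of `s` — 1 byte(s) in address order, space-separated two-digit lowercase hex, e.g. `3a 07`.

[0+:2] ver=0 & 0x3 = 0x0; word=0x00
[2+:2] flags=0 & 0x3 = 0x0; word=0x00
[4+:2] seq=2 & 0x3 = 0x2; word=0x20
[6+:2] chan=2 & 0x3 = 0x2; word=0xa0
word = 0xa0 → little-endian bytes:
  [0]=0xa0

a0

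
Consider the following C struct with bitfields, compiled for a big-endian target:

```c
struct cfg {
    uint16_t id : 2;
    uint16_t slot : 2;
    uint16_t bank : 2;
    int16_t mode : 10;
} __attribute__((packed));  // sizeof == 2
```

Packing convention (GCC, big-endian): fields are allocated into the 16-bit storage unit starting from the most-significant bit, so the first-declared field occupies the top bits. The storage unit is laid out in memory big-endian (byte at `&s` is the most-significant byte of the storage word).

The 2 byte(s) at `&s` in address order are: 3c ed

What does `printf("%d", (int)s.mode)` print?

[0]=0x3c [1]=0xed (big-endian) → word 0x3ced
id:2 @ bit 14 → (0x3ced>>14)&0x3 = 0x0
slot:2 @ bit 12 → (0x3ced>>12)&0x3 = 0x3
bank:2 @ bit 10 → (0x3ced>>10)&0x3 = 0x3
mode:10 @ bit 0 → (0x3ced>>0)&0x3ff = 0xed  ←
mode signed 10b, MSB=0: value = 237

237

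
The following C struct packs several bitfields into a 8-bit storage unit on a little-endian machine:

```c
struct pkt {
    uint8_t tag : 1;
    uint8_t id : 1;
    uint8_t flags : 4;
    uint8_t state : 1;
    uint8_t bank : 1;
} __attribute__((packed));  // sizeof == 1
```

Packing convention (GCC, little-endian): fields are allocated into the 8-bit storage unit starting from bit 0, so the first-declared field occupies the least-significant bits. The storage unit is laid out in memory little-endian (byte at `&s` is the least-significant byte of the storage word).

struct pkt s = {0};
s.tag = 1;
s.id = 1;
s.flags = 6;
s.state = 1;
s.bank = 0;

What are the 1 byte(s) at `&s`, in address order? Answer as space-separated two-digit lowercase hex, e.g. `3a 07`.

tag:1 = 1 → 0x1 << 0 → word 0x01
id:1 = 1 → 0x1 << 1 → word 0x03
flags:4 = 6 → 0x6 << 2 → word 0x1b
state:1 = 1 → 0x1 << 6 → word 0x5b
bank:1 = 0 → 0x0 << 7 → word 0x5b
word = 0x5b → little-endian bytes:
  [0]=0x5b

5b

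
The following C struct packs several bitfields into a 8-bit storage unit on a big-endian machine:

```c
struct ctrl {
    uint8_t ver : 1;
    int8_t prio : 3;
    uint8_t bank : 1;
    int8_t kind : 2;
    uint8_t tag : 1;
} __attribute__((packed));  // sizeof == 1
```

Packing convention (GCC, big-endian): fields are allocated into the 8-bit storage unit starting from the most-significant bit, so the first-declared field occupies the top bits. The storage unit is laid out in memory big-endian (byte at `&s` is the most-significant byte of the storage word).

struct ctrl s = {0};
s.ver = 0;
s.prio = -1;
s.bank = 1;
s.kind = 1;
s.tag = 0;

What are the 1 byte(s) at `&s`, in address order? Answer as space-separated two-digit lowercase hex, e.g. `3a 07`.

7a

[7+:1] ver=0 & 0x1 = 0x0; word=0x00
[4+:3] prio=-1 & 0x7 = 0x7; word=0x70
[3+:1] bank=1 & 0x1 = 0x1; word=0x78
[1+:2] kind=1 & 0x3 = 0x1; word=0x7a
[0+:1] tag=0 & 0x1 = 0x0; word=0x7a
word = 0x7a → big-endian bytes:
  [0]=0x7a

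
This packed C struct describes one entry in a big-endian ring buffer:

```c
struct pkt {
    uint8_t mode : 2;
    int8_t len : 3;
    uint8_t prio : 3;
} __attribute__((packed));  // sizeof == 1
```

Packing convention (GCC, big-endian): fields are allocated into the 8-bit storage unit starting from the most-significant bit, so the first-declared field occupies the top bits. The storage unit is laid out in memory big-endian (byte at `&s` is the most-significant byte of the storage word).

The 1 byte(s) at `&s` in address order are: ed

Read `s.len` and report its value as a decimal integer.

[0]=0xed (big-endian) → word 0xed
mode:2 @ bit 6 → (0xed>>6)&0x3 = 0x3
len:3 @ bit 3 → (0xed>>3)&0x7 = 0x5  ←
prio:3 @ bit 0 → (0xed>>0)&0x7 = 0x5
len signed 3b, MSB=1: 5 - 8 = -3

-3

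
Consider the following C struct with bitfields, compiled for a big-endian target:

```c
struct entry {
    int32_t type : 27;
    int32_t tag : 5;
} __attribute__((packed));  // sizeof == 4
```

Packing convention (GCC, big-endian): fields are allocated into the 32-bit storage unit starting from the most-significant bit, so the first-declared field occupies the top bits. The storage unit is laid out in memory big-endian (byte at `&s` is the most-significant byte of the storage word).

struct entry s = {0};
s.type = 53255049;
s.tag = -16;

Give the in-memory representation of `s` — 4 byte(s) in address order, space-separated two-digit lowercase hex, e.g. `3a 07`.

[5+:27] type=53255049 & 0x7ffffff = 0x32c9b89; word=0x65937120
[0+:5] tag=-16 & 0x1f = 0x10; word=0x65937130
word = 0x65937130 → big-endian bytes:
  [0]=0x65  [1]=0x93  [2]=0x71  [3]=0x30

65 93 71 30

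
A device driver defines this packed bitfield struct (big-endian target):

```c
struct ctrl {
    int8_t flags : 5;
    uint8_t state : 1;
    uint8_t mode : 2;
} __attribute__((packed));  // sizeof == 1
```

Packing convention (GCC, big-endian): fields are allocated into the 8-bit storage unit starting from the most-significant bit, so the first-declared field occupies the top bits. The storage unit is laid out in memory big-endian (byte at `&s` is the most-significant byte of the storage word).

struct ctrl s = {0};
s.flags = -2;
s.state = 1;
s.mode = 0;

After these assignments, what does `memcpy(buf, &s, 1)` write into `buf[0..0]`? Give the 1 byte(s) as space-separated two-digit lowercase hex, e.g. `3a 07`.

flags (5b) val=-2 bits=0x1e at bit 3: 0xf0
state (1b) val=1 bits=0x1 at bit 2: 0xf4
mode (2b) val=0 bits=0x0 at bit 0: 0xf4
word = 0xf4 → big-endian bytes:
  [0]=0xf4

f4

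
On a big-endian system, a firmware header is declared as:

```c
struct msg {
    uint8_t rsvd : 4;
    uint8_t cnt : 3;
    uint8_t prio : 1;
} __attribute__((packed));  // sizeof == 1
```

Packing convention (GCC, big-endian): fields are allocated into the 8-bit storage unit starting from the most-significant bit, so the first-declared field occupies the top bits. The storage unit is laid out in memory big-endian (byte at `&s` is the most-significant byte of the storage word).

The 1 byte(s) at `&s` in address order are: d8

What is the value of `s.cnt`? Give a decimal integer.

[0]=0xd8 (big-endian) → word 0xd8
rsvd [4+:4] = (word>>4) & 0xf = 13
cnt [1+:3] = (word>>1) & 0x7 = 4  ←
prio [0+:1] = (word>>0) & 0x1 = 0

4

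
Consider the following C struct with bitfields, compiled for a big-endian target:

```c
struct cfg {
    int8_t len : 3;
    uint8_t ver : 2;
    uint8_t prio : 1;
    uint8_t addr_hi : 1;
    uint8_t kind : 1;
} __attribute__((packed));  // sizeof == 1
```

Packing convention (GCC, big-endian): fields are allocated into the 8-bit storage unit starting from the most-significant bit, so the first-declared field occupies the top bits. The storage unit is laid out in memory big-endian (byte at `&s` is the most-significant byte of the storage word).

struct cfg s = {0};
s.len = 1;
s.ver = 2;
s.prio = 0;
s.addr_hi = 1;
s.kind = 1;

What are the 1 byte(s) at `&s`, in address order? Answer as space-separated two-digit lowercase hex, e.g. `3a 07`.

len (3b) val=1 bits=0x1 at bit 5: 0x20
ver (2b) val=2 bits=0x2 at bit 3: 0x30
prio (1b) val=0 bits=0x0 at bit 2: 0x30
addr_hi (1b) val=1 bits=0x1 at bit 1: 0x32
kind (1b) val=1 bits=0x1 at bit 0: 0x33
word = 0x33 → big-endian bytes:
  [0]=0x33

33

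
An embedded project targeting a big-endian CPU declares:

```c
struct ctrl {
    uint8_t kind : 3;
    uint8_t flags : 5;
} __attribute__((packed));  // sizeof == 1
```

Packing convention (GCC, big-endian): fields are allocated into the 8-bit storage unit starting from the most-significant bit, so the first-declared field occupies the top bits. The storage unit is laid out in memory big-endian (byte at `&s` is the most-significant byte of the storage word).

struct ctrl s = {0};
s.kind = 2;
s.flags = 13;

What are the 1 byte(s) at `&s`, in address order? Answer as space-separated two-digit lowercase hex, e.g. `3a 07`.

[5+:3] kind=2 & 0x7 = 0x2; word=0x40
[0+:5] flags=13 & 0x1f = 0xd; word=0x4d
word = 0x4d → big-endian bytes:
  [0]=0x4d

4d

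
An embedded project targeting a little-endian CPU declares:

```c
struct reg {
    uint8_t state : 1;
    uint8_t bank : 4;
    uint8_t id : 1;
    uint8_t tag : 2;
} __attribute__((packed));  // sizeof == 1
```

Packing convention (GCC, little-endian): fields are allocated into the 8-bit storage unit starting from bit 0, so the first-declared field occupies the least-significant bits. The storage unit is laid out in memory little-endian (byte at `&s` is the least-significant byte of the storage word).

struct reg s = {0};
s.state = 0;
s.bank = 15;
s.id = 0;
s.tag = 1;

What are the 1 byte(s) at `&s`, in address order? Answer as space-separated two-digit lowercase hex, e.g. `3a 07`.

state:1 = 0 → 0x0 << 0 → word 0x00
bank:4 = 15 → 0xf << 1 → word 0x1e
id:1 = 0 → 0x0 << 5 → word 0x1e
tag:2 = 1 → 0x1 << 6 → word 0x5e
word = 0x5e → little-endian bytes:
  [0]=0x5e

5e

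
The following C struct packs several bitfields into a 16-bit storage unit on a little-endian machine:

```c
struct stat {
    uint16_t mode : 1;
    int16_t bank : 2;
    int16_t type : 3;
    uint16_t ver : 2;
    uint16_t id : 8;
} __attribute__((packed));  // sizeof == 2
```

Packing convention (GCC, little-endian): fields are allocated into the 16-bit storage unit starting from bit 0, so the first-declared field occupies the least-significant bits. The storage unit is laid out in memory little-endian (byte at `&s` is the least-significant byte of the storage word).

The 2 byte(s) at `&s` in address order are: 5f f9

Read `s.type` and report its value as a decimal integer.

3

[0]=0x5f [1]=0xf9 (little-endian) → word 0xf95f
mode [0+:1] = (word>>0) & 0x1 = 1
bank [1+:2] = (word>>1) & 0x3 = 3
type [3+:3] = (word>>3) & 0x7 = 3  ←
ver [6+:2] = (word>>6) & 0x3 = 1
id [8+:8] = (word>>8) & 0xff = 249
type signed 3b, MSB=0: value = 3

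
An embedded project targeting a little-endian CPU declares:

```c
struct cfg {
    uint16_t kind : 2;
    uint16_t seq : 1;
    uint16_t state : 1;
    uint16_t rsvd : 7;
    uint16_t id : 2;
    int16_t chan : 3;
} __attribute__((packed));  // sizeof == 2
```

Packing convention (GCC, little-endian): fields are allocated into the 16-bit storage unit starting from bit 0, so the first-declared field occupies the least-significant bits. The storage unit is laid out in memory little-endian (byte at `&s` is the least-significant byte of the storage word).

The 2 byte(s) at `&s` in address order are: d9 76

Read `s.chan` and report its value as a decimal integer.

[0]=0xd9 [1]=0x76 (little-endian) → word 0x76d9
kind:2 @ bit 0 → (0x76d9>>0)&0x3 = 0x1
seq:1 @ bit 2 → (0x76d9>>2)&0x1 = 0x0
state:1 @ bit 3 → (0x76d9>>3)&0x1 = 0x1
rsvd:7 @ bit 4 → (0x76d9>>4)&0x7f = 0x6d
id:2 @ bit 11 → (0x76d9>>11)&0x3 = 0x2
chan:3 @ bit 13 → (0x76d9>>13)&0x7 = 0x3  ←
chan signed 3b, MSB=0: value = 3

3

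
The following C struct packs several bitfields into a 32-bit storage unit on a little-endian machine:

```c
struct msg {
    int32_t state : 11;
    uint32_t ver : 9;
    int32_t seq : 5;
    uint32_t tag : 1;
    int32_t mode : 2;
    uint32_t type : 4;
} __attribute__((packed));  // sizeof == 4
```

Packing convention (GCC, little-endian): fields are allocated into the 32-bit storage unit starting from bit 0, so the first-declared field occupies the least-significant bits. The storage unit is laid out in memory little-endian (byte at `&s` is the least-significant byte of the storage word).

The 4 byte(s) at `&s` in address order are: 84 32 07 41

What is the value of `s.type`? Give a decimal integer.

4

[0]=0x84 [1]=0x32 [2]=0x07 [3]=0x41 (little-endian) → word 0x41073284
state:11 @ bit 0 → (0x41073284>>0)&0x7ff = 0x284
ver:9 @ bit 11 → (0x41073284>>11)&0x1ff = 0xe6
seq:5 @ bit 20 → (0x41073284>>20)&0x1f = 0x10
tag:1 @ bit 25 → (0x41073284>>25)&0x1 = 0x0
mode:2 @ bit 26 → (0x41073284>>26)&0x3 = 0x0
type:4 @ bit 28 → (0x41073284>>28)&0xf = 0x4  ←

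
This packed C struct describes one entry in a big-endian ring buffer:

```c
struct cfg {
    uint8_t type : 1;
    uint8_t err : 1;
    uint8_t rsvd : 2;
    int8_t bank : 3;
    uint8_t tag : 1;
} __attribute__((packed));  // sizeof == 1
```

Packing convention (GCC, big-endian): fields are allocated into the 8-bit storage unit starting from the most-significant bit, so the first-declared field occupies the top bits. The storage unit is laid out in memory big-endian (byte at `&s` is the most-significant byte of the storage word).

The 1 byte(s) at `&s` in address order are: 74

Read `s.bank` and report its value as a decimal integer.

[0]=0x74 (big-endian) → word 0x74
type [7+:1] = (word>>7) & 0x1 = 0
err [6+:1] = (word>>6) & 0x1 = 1
rsvd [4+:2] = (word>>4) & 0x3 = 3
bank [1+:3] = (word>>1) & 0x7 = 2  ←
tag [0+:1] = (word>>0) & 0x1 = 0
bank signed 3b, MSB=0: value = 2

2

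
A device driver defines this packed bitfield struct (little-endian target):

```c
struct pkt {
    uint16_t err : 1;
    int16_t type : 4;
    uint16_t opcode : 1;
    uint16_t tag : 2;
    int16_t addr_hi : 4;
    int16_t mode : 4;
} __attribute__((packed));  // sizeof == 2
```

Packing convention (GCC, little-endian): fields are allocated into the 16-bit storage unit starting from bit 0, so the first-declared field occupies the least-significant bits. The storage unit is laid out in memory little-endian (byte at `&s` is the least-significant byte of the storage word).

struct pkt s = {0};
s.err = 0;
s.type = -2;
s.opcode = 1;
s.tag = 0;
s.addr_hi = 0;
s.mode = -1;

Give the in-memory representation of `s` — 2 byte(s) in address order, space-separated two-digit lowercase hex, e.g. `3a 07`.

3c f0

[0+:1] err=0 & 0x1 = 0x0; word=0x0000
[1+:4] type=-2 & 0xf = 0xe; word=0x001c
[5+:1] opcode=1 & 0x1 = 0x1; word=0x003c
[6+:2] tag=0 & 0x3 = 0x0; word=0x003c
[8+:4] addr_hi=0 & 0xf = 0x0; word=0x003c
[12+:4] mode=-1 & 0xf = 0xf; word=0xf03c
word = 0xf03c → little-endian bytes:
  [0]=0x3c  [1]=0xf0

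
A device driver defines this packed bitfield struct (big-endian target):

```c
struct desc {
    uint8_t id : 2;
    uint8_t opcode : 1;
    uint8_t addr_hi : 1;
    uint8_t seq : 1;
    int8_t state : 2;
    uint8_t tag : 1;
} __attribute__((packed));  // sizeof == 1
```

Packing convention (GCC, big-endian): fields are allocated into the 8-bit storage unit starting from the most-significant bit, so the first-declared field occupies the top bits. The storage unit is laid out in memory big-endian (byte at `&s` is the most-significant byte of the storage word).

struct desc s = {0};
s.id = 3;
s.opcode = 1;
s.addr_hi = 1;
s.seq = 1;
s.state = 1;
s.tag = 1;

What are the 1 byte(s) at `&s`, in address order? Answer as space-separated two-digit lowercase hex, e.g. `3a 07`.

fb

id (2b) val=3 bits=0x3 at bit 6: 0xc0
opcode (1b) val=1 bits=0x1 at bit 5: 0xe0
addr_hi (1b) val=1 bits=0x1 at bit 4: 0xf0
seq (1b) val=1 bits=0x1 at bit 3: 0xf8
state (2b) val=1 bits=0x1 at bit 1: 0xfa
tag (1b) val=1 bits=0x1 at bit 0: 0xfb
word = 0xfb → big-endian bytes:
  [0]=0xfb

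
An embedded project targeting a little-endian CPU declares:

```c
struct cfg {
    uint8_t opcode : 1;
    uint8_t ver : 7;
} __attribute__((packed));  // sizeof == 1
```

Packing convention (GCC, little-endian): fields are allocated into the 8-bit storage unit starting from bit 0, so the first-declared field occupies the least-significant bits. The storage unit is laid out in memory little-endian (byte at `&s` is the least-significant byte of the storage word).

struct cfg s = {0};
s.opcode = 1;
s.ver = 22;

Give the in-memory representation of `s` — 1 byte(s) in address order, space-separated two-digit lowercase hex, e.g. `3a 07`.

2d

opcode (1b) val=1 bits=0x1 at bit 0: 0x01
ver (7b) val=22 bits=0x16 at bit 1: 0x2d
word = 0x2d → little-endian bytes:
  [0]=0x2d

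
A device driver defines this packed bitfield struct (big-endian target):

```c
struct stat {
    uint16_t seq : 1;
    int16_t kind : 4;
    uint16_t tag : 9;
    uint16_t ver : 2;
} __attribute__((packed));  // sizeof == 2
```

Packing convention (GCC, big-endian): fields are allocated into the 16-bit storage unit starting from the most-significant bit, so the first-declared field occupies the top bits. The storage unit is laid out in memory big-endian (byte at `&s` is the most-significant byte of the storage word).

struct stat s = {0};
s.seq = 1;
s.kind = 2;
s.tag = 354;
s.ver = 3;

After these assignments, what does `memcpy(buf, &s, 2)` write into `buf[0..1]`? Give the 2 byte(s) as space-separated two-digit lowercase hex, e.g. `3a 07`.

seq:1 = 1 → 0x1 << 15 → word 0x8000
kind:4 = 2 → 0x2 << 11 → word 0x9000
tag:9 = 354 → 0x162 << 2 → word 0x9588
ver:2 = 3 → 0x3 << 0 → word 0x958b
word = 0x958b → big-endian bytes:
  [0]=0x95  [1]=0x8b

95 8b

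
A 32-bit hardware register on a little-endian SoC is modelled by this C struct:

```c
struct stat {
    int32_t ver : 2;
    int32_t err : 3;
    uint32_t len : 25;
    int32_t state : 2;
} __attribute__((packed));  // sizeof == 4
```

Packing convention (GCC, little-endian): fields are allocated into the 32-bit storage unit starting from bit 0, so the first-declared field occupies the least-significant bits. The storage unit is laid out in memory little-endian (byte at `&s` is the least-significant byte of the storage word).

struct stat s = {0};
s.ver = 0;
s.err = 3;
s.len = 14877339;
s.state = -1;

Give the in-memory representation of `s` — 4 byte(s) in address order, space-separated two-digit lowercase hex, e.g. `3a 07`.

ver:2 = 0 → 0x0 << 0 → word 0x00000000
err:3 = 3 → 0x3 << 2 → word 0x0000000c
len:25 = 14877339 → 0xe3029b << 5 → word 0x1c60536c
state:2 = -1 → 0x3 << 30 → word 0xdc60536c
word = 0xdc60536c → little-endian bytes:
  [0]=0x6c  [1]=0x53  [2]=0x60  [3]=0xdc

6c 53 60 dc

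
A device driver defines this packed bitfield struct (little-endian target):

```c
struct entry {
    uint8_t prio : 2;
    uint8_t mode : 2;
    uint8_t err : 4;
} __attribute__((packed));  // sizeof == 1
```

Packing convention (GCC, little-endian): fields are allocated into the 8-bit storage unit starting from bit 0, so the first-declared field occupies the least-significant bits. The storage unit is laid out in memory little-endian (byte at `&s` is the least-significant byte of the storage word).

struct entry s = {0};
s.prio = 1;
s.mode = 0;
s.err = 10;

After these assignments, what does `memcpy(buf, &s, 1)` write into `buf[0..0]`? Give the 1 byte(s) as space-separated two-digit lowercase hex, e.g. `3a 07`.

prio (2b) val=1 bits=0x1 at bit 0: 0x01
mode (2b) val=0 bits=0x0 at bit 2: 0x01
err (4b) val=10 bits=0xa at bit 4: 0xa1
word = 0xa1 → little-endian bytes:
  [0]=0xa1

a1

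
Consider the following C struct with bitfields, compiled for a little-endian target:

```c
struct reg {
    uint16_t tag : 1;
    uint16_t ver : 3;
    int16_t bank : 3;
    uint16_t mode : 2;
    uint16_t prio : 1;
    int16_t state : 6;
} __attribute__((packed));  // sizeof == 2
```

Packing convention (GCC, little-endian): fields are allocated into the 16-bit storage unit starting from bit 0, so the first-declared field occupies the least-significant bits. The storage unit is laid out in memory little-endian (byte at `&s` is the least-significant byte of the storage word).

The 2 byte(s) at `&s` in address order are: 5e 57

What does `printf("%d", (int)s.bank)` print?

[0]=0x5e [1]=0x57 (little-endian) → word 0x575e
tag [0+:1] = (word>>0) & 0x1 = 0
ver [1+:3] = (word>>1) & 0x7 = 7
bank [4+:3] = (word>>4) & 0x7 = 5  ←
mode [7+:2] = (word>>7) & 0x3 = 2
prio [9+:1] = (word>>9) & 0x1 = 1
state [10+:6] = (word>>10) & 0x3f = 21
bank signed 3b, MSB=1: 5 - 8 = -3

-3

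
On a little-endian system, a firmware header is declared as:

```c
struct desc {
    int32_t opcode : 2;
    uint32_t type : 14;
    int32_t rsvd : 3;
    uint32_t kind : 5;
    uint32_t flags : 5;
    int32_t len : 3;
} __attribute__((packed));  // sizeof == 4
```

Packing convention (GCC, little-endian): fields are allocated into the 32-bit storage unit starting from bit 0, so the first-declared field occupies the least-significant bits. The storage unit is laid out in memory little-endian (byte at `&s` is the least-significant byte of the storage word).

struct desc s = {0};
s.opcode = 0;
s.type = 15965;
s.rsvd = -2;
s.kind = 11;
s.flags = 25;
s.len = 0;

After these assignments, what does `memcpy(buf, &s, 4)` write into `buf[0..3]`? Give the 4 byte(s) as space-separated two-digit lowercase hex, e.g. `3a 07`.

74 f9 5e 19

opcode (2b) val=0 bits=0x0 at bit 0: 0x00000000
type (14b) val=15965 bits=0x3e5d at bit 2: 0x0000f974
rsvd (3b) val=-2 bits=0x6 at bit 16: 0x0006f974
kind (5b) val=11 bits=0xb at bit 19: 0x005ef974
flags (5b) val=25 bits=0x19 at bit 24: 0x195ef974
len (3b) val=0 bits=0x0 at bit 29: 0x195ef974
word = 0x195ef974 → little-endian bytes:
  [0]=0x74  [1]=0xf9  [2]=0x5e  [3]=0x19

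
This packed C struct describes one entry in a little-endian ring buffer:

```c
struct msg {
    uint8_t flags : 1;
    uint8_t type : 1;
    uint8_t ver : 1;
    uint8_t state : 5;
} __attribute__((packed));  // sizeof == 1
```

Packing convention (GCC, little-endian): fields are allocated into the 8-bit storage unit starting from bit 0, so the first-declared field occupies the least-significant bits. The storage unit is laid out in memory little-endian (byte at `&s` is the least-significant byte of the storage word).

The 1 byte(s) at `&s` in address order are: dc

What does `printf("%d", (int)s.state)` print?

27

[0]=0xdc (little-endian) → word 0xdc
flags:1 @ bit 0 → (0xdc>>0)&0x1 = 0x0
type:1 @ bit 1 → (0xdc>>1)&0x1 = 0x0
ver:1 @ bit 2 → (0xdc>>2)&0x1 = 0x1
state:5 @ bit 3 → (0xdc>>3)&0x1f = 0x1b  ←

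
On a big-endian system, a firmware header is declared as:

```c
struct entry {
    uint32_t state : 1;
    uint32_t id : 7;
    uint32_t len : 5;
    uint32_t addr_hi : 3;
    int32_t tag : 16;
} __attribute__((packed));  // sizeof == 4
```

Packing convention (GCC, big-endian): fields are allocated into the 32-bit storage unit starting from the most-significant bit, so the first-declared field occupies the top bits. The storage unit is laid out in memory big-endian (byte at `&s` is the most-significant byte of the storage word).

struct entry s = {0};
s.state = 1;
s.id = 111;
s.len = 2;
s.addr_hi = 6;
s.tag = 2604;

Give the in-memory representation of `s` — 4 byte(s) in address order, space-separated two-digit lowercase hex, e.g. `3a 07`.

state (1b) val=1 bits=0x1 at bit 31: 0x80000000
id (7b) val=111 bits=0x6f at bit 24: 0xef000000
len (5b) val=2 bits=0x2 at bit 19: 0xef100000
addr_hi (3b) val=6 bits=0x6 at bit 16: 0xef160000
tag (16b) val=2604 bits=0xa2c at bit 0: 0xef160a2c
word = 0xef160a2c → big-endian bytes:
  [0]=0xef  [1]=0x16  [2]=0x0a  [3]=0x2c

ef 16 0a 2c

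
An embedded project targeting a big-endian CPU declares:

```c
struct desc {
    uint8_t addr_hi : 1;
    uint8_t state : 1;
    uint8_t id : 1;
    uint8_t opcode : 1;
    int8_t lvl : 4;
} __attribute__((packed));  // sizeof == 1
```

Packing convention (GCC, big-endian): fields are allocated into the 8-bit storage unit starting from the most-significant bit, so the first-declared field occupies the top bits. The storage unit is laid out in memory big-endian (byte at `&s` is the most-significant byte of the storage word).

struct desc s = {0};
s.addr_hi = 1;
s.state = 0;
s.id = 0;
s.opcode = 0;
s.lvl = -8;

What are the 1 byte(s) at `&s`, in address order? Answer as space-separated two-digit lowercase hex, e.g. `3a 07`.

[7+:1] addr_hi=1 & 0x1 = 0x1; word=0x80
[6+:1] state=0 & 0x1 = 0x0; word=0x80
[5+:1] id=0 & 0x1 = 0x0; word=0x80
[4+:1] opcode=0 & 0x1 = 0x0; word=0x80
[0+:4] lvl=-8 & 0xf = 0x8; word=0x88
word = 0x88 → big-endian bytes:
  [0]=0x88

88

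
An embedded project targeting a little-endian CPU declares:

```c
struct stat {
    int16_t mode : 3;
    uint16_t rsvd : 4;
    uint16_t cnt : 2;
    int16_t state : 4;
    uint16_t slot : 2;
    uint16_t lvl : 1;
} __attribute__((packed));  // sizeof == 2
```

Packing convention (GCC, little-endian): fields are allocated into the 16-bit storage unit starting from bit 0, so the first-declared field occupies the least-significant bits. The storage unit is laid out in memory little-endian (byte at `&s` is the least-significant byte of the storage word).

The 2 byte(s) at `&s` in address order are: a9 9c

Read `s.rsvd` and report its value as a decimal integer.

5

[0]=0xa9 [1]=0x9c (little-endian) → word 0x9ca9
mode [0+:3] = (word>>0) & 0x7 = 1
rsvd [3+:4] = (word>>3) & 0xf = 5  ←
cnt [7+:2] = (word>>7) & 0x3 = 1
state [9+:4] = (word>>9) & 0xf = 14
slot [13+:2] = (word>>13) & 0x3 = 0
lvl [15+:1] = (word>>15) & 0x1 = 1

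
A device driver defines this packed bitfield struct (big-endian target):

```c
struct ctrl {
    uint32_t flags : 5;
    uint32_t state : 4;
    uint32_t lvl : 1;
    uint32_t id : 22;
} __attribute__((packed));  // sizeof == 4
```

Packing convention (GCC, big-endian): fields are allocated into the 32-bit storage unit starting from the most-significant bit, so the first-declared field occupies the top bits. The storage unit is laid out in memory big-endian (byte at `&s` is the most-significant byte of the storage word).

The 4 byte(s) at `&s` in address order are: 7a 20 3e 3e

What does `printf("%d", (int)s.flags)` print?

15

[0]=0x7a [1]=0x20 [2]=0x3e [3]=0x3e (big-endian) → word 0x7a203e3e
flags [27+:5] = (word>>27) & 0x1f = 15  ←
state [23+:4] = (word>>23) & 0xf = 4
lvl [22+:1] = (word>>22) & 0x1 = 0
id [0+:22] = (word>>0) & 0x3fffff = 2113086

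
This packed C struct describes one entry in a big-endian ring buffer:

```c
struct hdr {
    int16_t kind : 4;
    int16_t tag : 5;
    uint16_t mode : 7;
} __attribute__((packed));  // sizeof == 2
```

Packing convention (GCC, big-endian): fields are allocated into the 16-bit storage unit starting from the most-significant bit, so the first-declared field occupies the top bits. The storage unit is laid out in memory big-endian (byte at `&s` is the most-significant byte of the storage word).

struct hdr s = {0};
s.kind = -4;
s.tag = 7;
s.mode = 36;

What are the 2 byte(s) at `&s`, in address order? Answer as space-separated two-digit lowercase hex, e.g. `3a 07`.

c3 a4

[12+:4] kind=-4 & 0xf = 0xc; word=0xc000
[7+:5] tag=7 & 0x1f = 0x7; word=0xc380
[0+:7] mode=36 & 0x7f = 0x24; word=0xc3a4
word = 0xc3a4 → big-endian bytes:
  [0]=0xc3  [1]=0xa4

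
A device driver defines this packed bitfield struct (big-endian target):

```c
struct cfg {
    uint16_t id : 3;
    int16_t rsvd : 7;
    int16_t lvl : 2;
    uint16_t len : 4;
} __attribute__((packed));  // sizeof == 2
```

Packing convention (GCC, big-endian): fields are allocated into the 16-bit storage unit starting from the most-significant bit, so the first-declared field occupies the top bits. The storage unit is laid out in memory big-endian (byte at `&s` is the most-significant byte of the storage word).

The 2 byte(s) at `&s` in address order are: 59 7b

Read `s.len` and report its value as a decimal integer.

11

[0]=0x59 [1]=0x7b (big-endian) → word 0x597b
id [13+:3] = (word>>13) & 0x7 = 2
rsvd [6+:7] = (word>>6) & 0x7f = 101
lvl [4+:2] = (word>>4) & 0x3 = 3
len [0+:4] = (word>>0) & 0xf = 11  ←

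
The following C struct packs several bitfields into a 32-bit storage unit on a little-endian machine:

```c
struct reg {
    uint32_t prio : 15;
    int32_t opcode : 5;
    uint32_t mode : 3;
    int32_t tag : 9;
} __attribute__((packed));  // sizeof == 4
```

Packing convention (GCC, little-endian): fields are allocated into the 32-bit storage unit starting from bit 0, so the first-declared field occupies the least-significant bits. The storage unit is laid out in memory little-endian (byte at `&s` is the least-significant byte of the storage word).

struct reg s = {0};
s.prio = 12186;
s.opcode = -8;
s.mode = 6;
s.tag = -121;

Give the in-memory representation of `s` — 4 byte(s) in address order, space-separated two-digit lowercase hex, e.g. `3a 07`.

prio (15b) val=12186 bits=0x2f9a at bit 0: 0x00002f9a
opcode (5b) val=-8 bits=0x18 at bit 15: 0x000c2f9a
mode (3b) val=6 bits=0x6 at bit 20: 0x006c2f9a
tag (9b) val=-121 bits=0x187 at bit 23: 0xc3ec2f9a
word = 0xc3ec2f9a → little-endian bytes:
  [0]=0x9a  [1]=0x2f  [2]=0xec  [3]=0xc3

9a 2f ec c3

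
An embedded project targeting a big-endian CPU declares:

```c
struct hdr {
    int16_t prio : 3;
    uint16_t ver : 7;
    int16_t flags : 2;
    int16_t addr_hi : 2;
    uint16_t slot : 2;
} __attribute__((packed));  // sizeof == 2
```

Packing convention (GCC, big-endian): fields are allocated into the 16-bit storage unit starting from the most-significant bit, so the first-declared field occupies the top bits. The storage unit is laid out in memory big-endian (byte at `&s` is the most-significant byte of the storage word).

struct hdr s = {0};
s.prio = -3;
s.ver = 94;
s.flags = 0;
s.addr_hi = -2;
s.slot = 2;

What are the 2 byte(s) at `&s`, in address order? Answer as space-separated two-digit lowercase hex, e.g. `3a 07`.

b7 8a

prio (3b) val=-3 bits=0x5 at bit 13: 0xa000
ver (7b) val=94 bits=0x5e at bit 6: 0xb780
flags (2b) val=0 bits=0x0 at bit 4: 0xb780
addr_hi (2b) val=-2 bits=0x2 at bit 2: 0xb788
slot (2b) val=2 bits=0x2 at bit 0: 0xb78a
word = 0xb78a → big-endian bytes:
  [0]=0xb7  [1]=0x8a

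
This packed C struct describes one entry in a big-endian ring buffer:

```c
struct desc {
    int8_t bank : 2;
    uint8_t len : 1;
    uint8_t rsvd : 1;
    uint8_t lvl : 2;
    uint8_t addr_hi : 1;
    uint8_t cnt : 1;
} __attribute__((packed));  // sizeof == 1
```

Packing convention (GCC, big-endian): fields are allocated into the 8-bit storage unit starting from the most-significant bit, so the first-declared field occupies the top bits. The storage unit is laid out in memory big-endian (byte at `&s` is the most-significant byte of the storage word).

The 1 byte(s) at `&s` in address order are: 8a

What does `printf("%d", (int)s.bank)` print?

-2

[0]=0x8a (big-endian) → word 0x8a
bank [6+:2] = (word>>6) & 0x3 = 2  ←
len [5+:1] = (word>>5) & 0x1 = 0
rsvd [4+:1] = (word>>4) & 0x1 = 0
lvl [2+:2] = (word>>2) & 0x3 = 2
addr_hi [1+:1] = (word>>1) & 0x1 = 1
cnt [0+:1] = (word>>0) & 0x1 = 0
bank signed 2b, MSB=1: 2 - 4 = -2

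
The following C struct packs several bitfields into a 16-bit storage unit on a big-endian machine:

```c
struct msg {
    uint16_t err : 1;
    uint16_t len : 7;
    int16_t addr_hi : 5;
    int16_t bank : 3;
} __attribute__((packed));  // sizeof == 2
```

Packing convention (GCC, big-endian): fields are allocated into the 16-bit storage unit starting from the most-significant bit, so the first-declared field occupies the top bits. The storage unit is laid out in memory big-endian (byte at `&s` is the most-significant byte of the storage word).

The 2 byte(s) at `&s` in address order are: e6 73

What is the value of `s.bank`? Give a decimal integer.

3

[0]=0xe6 [1]=0x73 (big-endian) → word 0xe673
err:1 @ bit 15 → (0xe673>>15)&0x1 = 0x1
len:7 @ bit 8 → (0xe673>>8)&0x7f = 0x66
addr_hi:5 @ bit 3 → (0xe673>>3)&0x1f = 0xe
bank:3 @ bit 0 → (0xe673>>0)&0x7 = 0x3  ←
bank signed 3b, MSB=0: value = 3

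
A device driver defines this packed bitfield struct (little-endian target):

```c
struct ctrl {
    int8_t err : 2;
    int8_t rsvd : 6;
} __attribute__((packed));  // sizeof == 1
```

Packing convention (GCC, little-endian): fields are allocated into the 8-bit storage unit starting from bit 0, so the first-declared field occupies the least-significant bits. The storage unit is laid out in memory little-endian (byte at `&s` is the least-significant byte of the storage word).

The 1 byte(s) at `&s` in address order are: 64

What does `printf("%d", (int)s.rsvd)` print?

[0]=0x64 (little-endian) → word 0x64
err [0+:2] = (word>>0) & 0x3 = 0
rsvd [2+:6] = (word>>2) & 0x3f = 25  ←
rsvd signed 6b, MSB=0: value = 25

25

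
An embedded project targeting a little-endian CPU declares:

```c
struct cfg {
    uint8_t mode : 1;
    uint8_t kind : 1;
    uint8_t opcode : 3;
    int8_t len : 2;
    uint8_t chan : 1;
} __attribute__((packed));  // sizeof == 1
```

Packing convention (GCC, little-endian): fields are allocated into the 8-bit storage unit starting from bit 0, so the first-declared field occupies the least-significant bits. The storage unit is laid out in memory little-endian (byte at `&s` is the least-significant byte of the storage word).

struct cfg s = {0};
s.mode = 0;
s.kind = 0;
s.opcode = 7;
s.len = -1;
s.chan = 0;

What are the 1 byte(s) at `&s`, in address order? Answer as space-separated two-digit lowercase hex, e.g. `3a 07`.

[0+:1] mode=0 & 0x1 = 0x0; word=0x00
[1+:1] kind=0 & 0x1 = 0x0; word=0x00
[2+:3] opcode=7 & 0x7 = 0x7; word=0x1c
[5+:2] len=-1 & 0x3 = 0x3; word=0x7c
[7+:1] chan=0 & 0x1 = 0x0; word=0x7c
word = 0x7c → little-endian bytes:
  [0]=0x7c

7c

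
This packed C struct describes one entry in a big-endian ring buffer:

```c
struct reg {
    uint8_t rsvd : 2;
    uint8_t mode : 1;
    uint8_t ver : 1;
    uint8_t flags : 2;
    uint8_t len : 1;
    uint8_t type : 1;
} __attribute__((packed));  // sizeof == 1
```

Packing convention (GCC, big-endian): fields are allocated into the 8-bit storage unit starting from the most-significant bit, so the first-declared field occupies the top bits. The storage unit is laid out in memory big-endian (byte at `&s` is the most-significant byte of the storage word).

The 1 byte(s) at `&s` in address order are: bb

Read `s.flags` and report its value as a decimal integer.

[0]=0xbb (big-endian) → word 0xbb
rsvd [6+:2] = (word>>6) & 0x3 = 2
mode [5+:1] = (word>>5) & 0x1 = 1
ver [4+:1] = (word>>4) & 0x1 = 1
flags [2+:2] = (word>>2) & 0x3 = 2  ←
len [1+:1] = (word>>1) & 0x1 = 1
type [0+:1] = (word>>0) & 0x1 = 1

2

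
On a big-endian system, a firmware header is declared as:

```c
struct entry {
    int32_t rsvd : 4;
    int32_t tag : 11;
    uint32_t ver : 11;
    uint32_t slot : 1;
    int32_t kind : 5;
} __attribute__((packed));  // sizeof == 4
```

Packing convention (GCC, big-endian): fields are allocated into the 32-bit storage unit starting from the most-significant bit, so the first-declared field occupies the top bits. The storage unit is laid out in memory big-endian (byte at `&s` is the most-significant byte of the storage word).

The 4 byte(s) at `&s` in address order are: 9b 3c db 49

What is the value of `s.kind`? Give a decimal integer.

[0]=0x9b [1]=0x3c [2]=0xdb [3]=0x49 (big-endian) → word 0x9b3cdb49
rsvd:4 @ bit 28 → (0x9b3cdb49>>28)&0xf = 0x9
tag:11 @ bit 17 → (0x9b3cdb49>>17)&0x7ff = 0x59e
ver:11 @ bit 6 → (0x9b3cdb49>>6)&0x7ff = 0x36d
slot:1 @ bit 5 → (0x9b3cdb49>>5)&0x1 = 0x0
kind:5 @ bit 0 → (0x9b3cdb49>>0)&0x1f = 0x9  ←
kind signed 5b, MSB=0: value = 9

9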